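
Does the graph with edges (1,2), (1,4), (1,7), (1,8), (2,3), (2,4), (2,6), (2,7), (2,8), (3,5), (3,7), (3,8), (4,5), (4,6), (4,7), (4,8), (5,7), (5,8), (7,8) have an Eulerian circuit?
Yes (the graph is connected and all 8 vertices have even degree)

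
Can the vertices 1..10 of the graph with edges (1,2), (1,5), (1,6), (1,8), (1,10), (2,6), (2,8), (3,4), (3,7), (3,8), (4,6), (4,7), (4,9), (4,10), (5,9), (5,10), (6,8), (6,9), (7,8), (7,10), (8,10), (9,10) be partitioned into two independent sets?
No (odd cycle of length 3: 6 -> 1 -> 2 -> 6)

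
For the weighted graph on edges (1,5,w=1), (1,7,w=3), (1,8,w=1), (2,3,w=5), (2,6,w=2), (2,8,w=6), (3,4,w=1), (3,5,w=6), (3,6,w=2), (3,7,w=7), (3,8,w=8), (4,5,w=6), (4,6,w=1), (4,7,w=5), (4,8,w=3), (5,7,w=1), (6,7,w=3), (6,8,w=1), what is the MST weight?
8 (MST edges: (1,5,w=1), (1,8,w=1), (2,6,w=2), (3,4,w=1), (4,6,w=1), (5,7,w=1), (6,8,w=1); sum of weights 1 + 1 + 2 + 1 + 1 + 1 + 1 = 8)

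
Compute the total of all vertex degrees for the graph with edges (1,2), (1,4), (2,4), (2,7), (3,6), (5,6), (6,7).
14 (handshake: sum of degrees = 2|E| = 2 x 7 = 14)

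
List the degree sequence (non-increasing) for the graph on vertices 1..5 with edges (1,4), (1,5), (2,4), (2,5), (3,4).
[3, 2, 2, 2, 1] (degrees: deg(1)=2, deg(2)=2, deg(3)=1, deg(4)=3, deg(5)=2)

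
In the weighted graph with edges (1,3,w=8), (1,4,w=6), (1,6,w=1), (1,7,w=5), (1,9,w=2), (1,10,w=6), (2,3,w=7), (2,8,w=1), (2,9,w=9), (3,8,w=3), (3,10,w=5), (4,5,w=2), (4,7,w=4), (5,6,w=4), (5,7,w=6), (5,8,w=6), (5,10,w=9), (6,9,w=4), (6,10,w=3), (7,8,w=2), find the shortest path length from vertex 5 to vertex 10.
7 (path: 5 -> 6 -> 10; weights 4 + 3 = 7)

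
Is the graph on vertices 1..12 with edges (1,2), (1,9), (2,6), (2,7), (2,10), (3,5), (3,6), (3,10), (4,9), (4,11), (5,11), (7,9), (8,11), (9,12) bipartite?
Yes. Partition: {1, 4, 5, 6, 7, 8, 10, 12}, {2, 3, 9, 11}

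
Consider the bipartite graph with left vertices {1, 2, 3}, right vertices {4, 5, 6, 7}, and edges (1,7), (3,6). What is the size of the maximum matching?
2 (matching: (1,7), (3,6); upper bound min(|L|,|R|) = min(3,4) = 3)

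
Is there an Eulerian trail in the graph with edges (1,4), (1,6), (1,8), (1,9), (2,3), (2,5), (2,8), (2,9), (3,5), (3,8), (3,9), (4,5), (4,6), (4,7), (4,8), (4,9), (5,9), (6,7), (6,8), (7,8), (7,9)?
Yes — and in fact it has an Eulerian circuit (the graph is connected and all 9 vertices have even degree)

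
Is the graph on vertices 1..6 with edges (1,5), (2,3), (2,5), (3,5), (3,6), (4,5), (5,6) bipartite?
No (odd cycle of length 3: 2 -> 5 -> 3 -> 2)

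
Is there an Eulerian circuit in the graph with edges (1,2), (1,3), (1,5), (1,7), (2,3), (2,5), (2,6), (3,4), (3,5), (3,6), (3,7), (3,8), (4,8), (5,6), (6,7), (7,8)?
No (2 vertices have odd degree: {3, 8}; Eulerian circuit requires 0)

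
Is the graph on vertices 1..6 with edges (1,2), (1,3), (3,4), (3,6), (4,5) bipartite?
Yes. Partition: {1, 4, 6}, {2, 3, 5}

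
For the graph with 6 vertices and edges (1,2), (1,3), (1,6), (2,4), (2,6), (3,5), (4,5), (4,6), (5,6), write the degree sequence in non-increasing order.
[4, 3, 3, 3, 3, 2] (degrees: deg(1)=3, deg(2)=3, deg(3)=2, deg(4)=3, deg(5)=3, deg(6)=4)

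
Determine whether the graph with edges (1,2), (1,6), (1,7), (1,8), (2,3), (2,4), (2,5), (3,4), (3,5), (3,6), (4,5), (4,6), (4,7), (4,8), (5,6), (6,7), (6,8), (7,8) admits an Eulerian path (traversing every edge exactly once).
Yes — and in fact it has an Eulerian circuit (the graph is connected and all 8 vertices have even degree)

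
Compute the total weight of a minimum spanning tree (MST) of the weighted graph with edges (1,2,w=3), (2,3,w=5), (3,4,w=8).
16 (MST edges: (1,2,w=3), (2,3,w=5), (3,4,w=8); sum of weights 3 + 5 + 8 = 16)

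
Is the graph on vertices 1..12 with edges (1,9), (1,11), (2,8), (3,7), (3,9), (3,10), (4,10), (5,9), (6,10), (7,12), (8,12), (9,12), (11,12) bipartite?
Yes. Partition: {1, 2, 3, 4, 5, 6, 12}, {7, 8, 9, 10, 11}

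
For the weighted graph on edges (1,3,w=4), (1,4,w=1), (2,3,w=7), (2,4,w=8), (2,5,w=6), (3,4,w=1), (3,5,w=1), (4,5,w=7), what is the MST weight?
9 (MST edges: (1,4,w=1), (2,5,w=6), (3,4,w=1), (3,5,w=1); sum of weights 1 + 6 + 1 + 1 = 9)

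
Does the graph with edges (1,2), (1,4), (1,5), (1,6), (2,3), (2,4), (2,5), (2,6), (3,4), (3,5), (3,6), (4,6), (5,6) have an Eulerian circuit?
No (2 vertices have odd degree: {2, 6}; Eulerian circuit requires 0)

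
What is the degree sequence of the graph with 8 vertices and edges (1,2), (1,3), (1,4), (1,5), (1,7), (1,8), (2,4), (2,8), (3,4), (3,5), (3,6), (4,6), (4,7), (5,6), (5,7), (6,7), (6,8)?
[6, 5, 5, 4, 4, 4, 3, 3] (degrees: deg(1)=6, deg(2)=3, deg(3)=4, deg(4)=5, deg(5)=4, deg(6)=5, deg(7)=4, deg(8)=3)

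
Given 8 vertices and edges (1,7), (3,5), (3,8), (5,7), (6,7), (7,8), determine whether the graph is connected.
No, it has 3 components: {1, 3, 5, 6, 7, 8}, {2}, {4}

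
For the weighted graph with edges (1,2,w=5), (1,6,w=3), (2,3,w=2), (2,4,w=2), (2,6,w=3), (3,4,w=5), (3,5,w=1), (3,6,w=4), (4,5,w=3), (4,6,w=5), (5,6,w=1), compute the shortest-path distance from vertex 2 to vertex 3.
2 (path: 2 -> 3; weights 2 = 2)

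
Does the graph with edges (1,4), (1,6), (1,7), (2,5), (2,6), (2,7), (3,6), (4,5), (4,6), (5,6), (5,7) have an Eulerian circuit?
No (6 vertices have odd degree: {1, 2, 3, 4, 6, 7}; Eulerian circuit requires 0)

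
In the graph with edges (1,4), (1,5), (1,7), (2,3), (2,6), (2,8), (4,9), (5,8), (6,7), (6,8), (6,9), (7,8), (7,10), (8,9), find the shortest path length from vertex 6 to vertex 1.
2 (path: 6 -> 7 -> 1, 2 edges)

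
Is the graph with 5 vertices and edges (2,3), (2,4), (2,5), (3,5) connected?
No, it has 2 components: {1}, {2, 3, 4, 5}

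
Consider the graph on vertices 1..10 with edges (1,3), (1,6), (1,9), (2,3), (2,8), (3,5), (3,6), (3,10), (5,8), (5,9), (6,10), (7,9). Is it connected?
No, it has 2 components: {1, 2, 3, 5, 6, 7, 8, 9, 10}, {4}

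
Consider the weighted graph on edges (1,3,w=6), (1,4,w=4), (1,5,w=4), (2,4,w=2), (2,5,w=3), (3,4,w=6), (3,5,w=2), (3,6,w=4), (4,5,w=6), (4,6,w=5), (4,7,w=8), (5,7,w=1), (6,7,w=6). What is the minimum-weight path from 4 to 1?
4 (path: 4 -> 1; weights 4 = 4)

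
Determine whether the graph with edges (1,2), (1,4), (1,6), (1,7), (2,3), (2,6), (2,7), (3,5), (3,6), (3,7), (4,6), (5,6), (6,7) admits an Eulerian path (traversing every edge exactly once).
Yes — and in fact it has an Eulerian circuit (the graph is connected and all 7 vertices have even degree)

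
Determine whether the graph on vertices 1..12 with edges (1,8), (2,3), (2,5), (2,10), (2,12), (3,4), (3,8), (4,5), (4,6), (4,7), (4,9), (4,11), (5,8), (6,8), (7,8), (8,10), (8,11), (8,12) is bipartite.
Yes. Partition: {1, 3, 5, 6, 7, 9, 10, 11, 12}, {2, 4, 8}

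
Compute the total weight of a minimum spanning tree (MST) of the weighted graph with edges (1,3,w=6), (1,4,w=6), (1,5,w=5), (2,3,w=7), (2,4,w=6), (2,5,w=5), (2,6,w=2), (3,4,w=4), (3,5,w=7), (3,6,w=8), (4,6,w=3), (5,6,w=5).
19 (MST edges: (1,5,w=5), (2,5,w=5), (2,6,w=2), (3,4,w=4), (4,6,w=3); sum of weights 5 + 5 + 2 + 4 + 3 = 19)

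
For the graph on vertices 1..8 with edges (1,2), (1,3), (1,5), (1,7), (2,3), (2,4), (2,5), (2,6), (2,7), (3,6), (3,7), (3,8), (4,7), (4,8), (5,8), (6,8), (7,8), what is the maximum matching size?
4 (matching: (1,3), (2,5), (4,7), (6,8); upper bound floor(n/2) = floor(8/2) = 4)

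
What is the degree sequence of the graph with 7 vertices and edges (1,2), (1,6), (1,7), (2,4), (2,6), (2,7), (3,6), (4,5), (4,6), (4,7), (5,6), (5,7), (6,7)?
[6, 5, 4, 4, 3, 3, 1] (degrees: deg(1)=3, deg(2)=4, deg(3)=1, deg(4)=4, deg(5)=3, deg(6)=6, deg(7)=5)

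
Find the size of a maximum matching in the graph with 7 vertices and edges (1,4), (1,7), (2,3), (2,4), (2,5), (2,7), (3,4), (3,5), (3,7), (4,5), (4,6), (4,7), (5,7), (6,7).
3 (matching: (1,7), (2,5), (4,6); upper bound floor(n/2) = floor(7/2) = 3)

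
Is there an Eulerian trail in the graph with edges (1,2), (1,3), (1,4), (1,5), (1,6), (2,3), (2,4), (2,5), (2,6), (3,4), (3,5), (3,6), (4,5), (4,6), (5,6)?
No (6 vertices have odd degree: {1, 2, 3, 4, 5, 6}; Eulerian path requires 0 or 2)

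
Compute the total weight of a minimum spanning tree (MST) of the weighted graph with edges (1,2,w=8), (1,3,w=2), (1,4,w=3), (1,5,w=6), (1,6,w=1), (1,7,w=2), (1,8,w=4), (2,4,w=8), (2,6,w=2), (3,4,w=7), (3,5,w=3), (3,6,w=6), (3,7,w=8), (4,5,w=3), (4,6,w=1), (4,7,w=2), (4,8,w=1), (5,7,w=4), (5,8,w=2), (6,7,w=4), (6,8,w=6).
11 (MST edges: (1,3,w=2), (1,6,w=1), (1,7,w=2), (2,6,w=2), (4,6,w=1), (4,8,w=1), (5,8,w=2); sum of weights 2 + 1 + 2 + 2 + 1 + 1 + 2 = 11)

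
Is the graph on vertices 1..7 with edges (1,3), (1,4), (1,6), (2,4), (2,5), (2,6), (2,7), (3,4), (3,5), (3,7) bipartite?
No (odd cycle of length 3: 3 -> 1 -> 4 -> 3)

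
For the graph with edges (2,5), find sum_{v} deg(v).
2 (handshake: sum of degrees = 2|E| = 2 x 1 = 2)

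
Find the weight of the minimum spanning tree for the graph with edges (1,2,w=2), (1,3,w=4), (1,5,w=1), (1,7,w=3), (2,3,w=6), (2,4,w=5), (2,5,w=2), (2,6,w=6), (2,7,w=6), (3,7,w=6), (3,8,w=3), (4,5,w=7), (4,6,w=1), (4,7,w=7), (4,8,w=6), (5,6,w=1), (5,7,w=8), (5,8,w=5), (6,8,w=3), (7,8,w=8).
14 (MST edges: (1,2,w=2), (1,5,w=1), (1,7,w=3), (3,8,w=3), (4,6,w=1), (5,6,w=1), (6,8,w=3); sum of weights 2 + 1 + 3 + 3 + 1 + 1 + 3 = 14)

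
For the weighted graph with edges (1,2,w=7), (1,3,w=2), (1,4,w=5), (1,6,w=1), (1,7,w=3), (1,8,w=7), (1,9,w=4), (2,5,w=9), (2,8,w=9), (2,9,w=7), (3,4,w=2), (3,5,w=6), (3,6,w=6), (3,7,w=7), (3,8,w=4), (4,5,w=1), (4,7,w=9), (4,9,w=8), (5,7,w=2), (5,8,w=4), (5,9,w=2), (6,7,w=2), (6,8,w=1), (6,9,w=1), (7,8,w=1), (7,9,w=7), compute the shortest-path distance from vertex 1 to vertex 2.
7 (path: 1 -> 2; weights 7 = 7)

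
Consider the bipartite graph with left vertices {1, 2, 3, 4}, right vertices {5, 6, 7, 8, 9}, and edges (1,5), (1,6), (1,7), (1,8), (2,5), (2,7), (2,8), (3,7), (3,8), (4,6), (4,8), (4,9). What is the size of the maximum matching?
4 (matching: (1,6), (2,7), (3,8), (4,9); upper bound min(|L|,|R|) = min(4,5) = 4)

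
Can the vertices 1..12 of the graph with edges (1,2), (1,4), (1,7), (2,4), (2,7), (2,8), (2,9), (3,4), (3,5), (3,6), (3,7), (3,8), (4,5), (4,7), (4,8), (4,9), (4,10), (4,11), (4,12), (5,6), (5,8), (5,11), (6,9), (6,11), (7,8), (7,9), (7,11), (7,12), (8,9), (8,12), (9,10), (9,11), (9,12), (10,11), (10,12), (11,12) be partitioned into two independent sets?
No (odd cycle of length 3: 4 -> 1 -> 7 -> 4)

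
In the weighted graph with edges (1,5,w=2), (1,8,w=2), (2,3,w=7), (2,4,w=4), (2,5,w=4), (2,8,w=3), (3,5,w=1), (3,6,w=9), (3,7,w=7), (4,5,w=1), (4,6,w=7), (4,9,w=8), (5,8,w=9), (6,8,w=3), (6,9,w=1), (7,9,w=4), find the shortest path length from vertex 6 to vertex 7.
5 (path: 6 -> 9 -> 7; weights 1 + 4 = 5)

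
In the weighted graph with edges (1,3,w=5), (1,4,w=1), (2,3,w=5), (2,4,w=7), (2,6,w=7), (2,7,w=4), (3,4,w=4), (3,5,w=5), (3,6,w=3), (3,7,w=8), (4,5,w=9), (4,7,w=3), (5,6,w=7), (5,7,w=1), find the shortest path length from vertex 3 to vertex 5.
5 (path: 3 -> 5; weights 5 = 5)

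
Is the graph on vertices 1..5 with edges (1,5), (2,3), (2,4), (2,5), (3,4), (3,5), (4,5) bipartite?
No (odd cycle of length 3: 3 -> 5 -> 4 -> 3)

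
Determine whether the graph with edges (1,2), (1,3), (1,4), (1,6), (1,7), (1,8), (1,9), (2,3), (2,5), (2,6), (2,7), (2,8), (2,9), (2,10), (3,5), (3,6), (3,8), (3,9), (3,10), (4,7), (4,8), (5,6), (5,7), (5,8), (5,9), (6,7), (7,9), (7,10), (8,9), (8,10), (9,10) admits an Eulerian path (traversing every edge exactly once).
No (8 vertices have odd degree: {1, 3, 4, 6, 7, 8, 9, 10}; Eulerian path requires 0 or 2)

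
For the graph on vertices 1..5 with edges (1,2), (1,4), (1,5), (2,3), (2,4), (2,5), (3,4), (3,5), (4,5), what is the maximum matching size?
2 (matching: (1,4), (2,5); upper bound floor(n/2) = floor(5/2) = 2)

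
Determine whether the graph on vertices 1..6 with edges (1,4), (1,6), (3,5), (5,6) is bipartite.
Yes. Partition: {1, 2, 5}, {3, 4, 6}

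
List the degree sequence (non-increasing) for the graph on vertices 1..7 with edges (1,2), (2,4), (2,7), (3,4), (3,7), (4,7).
[3, 3, 3, 2, 1, 0, 0] (degrees: deg(1)=1, deg(2)=3, deg(3)=2, deg(4)=3, deg(5)=0, deg(6)=0, deg(7)=3)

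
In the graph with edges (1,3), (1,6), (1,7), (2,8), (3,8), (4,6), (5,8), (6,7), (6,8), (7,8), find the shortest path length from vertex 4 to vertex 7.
2 (path: 4 -> 6 -> 7, 2 edges)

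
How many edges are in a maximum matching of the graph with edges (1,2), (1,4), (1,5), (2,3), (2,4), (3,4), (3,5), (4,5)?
2 (matching: (2,4), (3,5); upper bound floor(n/2) = floor(5/2) = 2)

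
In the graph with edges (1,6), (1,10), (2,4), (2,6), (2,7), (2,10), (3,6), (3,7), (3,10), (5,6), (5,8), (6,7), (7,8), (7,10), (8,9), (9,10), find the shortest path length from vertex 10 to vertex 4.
2 (path: 10 -> 2 -> 4, 2 edges)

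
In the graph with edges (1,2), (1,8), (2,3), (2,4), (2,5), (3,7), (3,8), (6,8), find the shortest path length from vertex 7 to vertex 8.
2 (path: 7 -> 3 -> 8, 2 edges)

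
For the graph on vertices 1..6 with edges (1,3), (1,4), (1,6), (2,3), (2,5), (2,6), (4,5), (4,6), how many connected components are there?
1 (components: {1, 2, 3, 4, 5, 6})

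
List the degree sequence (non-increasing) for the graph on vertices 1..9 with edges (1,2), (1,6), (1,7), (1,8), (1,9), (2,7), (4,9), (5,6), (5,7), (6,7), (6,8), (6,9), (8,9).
[5, 5, 4, 4, 3, 2, 2, 1, 0] (degrees: deg(1)=5, deg(2)=2, deg(3)=0, deg(4)=1, deg(5)=2, deg(6)=5, deg(7)=4, deg(8)=3, deg(9)=4)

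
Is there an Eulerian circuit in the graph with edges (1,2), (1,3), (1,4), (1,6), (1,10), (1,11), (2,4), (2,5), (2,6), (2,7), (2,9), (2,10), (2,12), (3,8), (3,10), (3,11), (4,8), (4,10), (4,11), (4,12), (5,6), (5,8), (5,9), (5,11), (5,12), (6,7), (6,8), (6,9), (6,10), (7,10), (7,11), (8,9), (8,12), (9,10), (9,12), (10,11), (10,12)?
No (2 vertices have odd degree: {6, 10}; Eulerian circuit requires 0)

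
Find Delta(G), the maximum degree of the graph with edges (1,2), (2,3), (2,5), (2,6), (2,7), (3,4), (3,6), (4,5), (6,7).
5 (attained at vertex 2)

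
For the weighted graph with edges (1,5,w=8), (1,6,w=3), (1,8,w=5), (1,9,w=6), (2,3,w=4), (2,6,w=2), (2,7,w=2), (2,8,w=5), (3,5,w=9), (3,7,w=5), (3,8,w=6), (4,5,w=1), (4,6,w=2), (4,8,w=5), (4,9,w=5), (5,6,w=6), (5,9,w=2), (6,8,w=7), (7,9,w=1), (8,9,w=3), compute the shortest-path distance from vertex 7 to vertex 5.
3 (path: 7 -> 9 -> 5; weights 1 + 2 = 3)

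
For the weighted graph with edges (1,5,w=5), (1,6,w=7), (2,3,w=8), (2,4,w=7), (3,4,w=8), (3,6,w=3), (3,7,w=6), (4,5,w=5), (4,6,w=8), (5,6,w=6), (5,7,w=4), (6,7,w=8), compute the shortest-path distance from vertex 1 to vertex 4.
10 (path: 1 -> 5 -> 4; weights 5 + 5 = 10)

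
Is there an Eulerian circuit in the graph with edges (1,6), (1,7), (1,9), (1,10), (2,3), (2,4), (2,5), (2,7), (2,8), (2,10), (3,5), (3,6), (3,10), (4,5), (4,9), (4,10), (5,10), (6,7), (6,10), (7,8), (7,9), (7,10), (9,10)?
Yes (the graph is connected and all 10 vertices have even degree)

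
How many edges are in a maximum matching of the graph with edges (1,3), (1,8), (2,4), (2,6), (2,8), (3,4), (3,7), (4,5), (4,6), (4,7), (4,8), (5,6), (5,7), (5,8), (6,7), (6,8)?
4 (matching: (1,8), (2,4), (3,7), (5,6); upper bound floor(n/2) = floor(8/2) = 4)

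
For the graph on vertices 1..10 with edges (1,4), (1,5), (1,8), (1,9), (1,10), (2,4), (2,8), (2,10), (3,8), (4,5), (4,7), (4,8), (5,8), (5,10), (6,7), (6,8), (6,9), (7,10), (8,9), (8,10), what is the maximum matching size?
5 (matching: (1,5), (2,10), (3,8), (4,7), (6,9); upper bound floor(n/2) = floor(10/2) = 5)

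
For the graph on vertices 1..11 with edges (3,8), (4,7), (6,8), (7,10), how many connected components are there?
7 (components: {1}, {2}, {3, 6, 8}, {4, 7, 10}, {5}, {9}, {11})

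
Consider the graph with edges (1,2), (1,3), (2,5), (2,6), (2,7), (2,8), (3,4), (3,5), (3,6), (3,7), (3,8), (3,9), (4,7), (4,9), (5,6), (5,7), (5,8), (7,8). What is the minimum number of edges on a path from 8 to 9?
2 (path: 8 -> 3 -> 9, 2 edges)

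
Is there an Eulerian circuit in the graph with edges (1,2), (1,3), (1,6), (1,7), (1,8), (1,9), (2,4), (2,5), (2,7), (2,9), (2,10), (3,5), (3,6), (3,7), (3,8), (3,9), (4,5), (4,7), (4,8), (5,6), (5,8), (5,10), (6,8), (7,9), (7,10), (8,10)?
Yes (the graph is connected and all 10 vertices have even degree)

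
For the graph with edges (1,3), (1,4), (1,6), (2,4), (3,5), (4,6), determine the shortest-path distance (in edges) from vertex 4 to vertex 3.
2 (path: 4 -> 1 -> 3, 2 edges)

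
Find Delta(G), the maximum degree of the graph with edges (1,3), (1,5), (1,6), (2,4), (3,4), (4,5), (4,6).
4 (attained at vertex 4)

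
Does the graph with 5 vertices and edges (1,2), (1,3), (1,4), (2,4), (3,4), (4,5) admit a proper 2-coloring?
No (odd cycle of length 3: 4 -> 1 -> 2 -> 4)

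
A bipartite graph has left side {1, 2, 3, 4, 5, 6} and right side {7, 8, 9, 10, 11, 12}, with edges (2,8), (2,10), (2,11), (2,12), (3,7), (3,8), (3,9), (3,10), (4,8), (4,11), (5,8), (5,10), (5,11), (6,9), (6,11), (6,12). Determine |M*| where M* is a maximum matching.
5 (matching: (2,12), (3,10), (4,11), (5,8), (6,9); upper bound min(|L|,|R|) = min(6,6) = 6)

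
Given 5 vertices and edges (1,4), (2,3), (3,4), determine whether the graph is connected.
No, it has 2 components: {1, 2, 3, 4}, {5}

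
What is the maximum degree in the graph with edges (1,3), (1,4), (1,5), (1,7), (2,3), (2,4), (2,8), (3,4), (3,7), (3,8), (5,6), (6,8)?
5 (attained at vertex 3)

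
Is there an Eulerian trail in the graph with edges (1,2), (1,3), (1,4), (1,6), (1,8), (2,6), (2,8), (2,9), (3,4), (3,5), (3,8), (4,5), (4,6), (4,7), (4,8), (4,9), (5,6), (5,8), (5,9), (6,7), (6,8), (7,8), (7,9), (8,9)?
No (4 vertices have odd degree: {1, 4, 5, 9}; Eulerian path requires 0 or 2)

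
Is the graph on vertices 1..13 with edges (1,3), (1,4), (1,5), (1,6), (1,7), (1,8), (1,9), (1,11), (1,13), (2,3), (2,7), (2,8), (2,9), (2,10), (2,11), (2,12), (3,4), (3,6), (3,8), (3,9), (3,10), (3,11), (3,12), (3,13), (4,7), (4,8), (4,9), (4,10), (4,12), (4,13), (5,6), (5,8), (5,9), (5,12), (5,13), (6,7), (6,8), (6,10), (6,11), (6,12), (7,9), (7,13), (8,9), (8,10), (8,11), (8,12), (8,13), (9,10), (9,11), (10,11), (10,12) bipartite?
No (odd cycle of length 3: 4 -> 1 -> 8 -> 4)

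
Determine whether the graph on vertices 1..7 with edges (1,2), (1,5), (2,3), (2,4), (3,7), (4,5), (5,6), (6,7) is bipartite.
Yes. Partition: {1, 3, 4, 6}, {2, 5, 7}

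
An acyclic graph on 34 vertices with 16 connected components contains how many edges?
18 (Each of the 16 component trees on V_i vertices has V_i - 1 edges; summing gives V - C = 34 - 16 = 18)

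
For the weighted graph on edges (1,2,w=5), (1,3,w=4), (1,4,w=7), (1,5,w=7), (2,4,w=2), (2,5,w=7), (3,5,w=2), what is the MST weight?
13 (MST edges: (1,2,w=5), (1,3,w=4), (2,4,w=2), (3,5,w=2); sum of weights 5 + 4 + 2 + 2 = 13)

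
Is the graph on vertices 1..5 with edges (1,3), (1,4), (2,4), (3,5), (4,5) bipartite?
Yes. Partition: {1, 2, 5}, {3, 4}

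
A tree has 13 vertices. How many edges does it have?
12 (A tree on V vertices has V - 1 edges, so 13 - 1 = 12)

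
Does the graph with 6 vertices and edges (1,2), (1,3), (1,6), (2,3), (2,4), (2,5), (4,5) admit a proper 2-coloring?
No (odd cycle of length 3: 3 -> 1 -> 2 -> 3)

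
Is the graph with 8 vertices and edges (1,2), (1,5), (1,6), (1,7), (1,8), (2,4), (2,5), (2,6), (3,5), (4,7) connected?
Yes (BFS from 1 visits [1, 2, 5, 6, 7, 8, 4, 3] — all 8 vertices reached)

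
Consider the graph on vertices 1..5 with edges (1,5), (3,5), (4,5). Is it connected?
No, it has 2 components: {1, 3, 4, 5}, {2}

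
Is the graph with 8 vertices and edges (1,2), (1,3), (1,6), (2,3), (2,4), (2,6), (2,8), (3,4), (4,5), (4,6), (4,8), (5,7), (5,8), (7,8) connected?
Yes (BFS from 1 visits [1, 2, 3, 6, 4, 8, 5, 7] — all 8 vertices reached)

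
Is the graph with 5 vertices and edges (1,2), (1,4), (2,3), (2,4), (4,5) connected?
Yes (BFS from 1 visits [1, 2, 4, 3, 5] — all 5 vertices reached)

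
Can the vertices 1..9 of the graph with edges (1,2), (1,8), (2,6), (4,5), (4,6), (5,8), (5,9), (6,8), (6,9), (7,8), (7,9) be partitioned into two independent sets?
Yes. Partition: {1, 3, 5, 6, 7}, {2, 4, 8, 9}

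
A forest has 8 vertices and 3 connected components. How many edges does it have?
5 (Each of the 3 component trees on V_i vertices has V_i - 1 edges; summing gives V - C = 8 - 3 = 5)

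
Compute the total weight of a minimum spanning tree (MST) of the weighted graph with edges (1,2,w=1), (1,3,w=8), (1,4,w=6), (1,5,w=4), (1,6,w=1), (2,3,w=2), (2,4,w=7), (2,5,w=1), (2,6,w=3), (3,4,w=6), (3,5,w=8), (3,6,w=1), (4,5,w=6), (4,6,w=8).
10 (MST edges: (1,2,w=1), (1,4,w=6), (1,6,w=1), (2,5,w=1), (3,6,w=1); sum of weights 1 + 6 + 1 + 1 + 1 = 10)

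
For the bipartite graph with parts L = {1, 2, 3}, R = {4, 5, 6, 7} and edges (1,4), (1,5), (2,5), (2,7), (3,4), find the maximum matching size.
3 (matching: (1,5), (2,7), (3,4); upper bound min(|L|,|R|) = min(3,4) = 3)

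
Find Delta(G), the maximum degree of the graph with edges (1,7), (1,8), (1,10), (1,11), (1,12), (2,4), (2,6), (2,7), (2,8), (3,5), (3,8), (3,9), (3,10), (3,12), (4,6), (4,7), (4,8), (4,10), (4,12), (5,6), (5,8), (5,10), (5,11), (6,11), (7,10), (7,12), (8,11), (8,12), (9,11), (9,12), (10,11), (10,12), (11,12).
8 (attained at vertex 12)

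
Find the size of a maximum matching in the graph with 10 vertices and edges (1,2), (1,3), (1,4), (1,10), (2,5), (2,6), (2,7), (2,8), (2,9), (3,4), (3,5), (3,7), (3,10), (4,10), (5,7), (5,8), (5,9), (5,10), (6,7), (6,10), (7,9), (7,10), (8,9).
5 (matching: (1,4), (2,6), (3,10), (5,8), (7,9); upper bound floor(n/2) = floor(10/2) = 5)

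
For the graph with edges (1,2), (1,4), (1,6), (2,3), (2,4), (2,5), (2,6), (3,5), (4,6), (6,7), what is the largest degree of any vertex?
5 (attained at vertex 2)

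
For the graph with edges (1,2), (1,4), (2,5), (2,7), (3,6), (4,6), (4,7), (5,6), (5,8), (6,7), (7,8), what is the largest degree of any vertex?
4 (attained at vertices 6, 7)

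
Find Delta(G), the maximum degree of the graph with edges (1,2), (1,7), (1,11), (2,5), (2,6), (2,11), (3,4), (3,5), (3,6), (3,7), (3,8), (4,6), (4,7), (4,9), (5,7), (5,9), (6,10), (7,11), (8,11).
5 (attained at vertices 3, 7)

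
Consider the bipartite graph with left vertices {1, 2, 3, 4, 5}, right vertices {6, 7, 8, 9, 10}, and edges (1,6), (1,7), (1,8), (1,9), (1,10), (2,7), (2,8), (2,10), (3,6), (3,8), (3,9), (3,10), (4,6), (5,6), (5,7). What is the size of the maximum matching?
5 (matching: (1,10), (2,8), (3,9), (4,6), (5,7); upper bound min(|L|,|R|) = min(5,5) = 5)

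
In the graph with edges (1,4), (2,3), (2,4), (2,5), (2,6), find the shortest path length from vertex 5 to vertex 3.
2 (path: 5 -> 2 -> 3, 2 edges)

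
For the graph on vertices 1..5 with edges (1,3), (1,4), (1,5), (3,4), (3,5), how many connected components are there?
2 (components: {1, 3, 4, 5}, {2})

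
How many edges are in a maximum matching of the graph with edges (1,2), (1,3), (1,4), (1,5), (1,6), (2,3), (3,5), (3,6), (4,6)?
3 (matching: (1,2), (3,5), (4,6); upper bound floor(n/2) = floor(6/2) = 3)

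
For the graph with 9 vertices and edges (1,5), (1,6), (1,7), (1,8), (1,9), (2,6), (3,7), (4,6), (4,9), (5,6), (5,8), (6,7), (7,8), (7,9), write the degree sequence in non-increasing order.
[5, 5, 5, 3, 3, 3, 2, 1, 1] (degrees: deg(1)=5, deg(2)=1, deg(3)=1, deg(4)=2, deg(5)=3, deg(6)=5, deg(7)=5, deg(8)=3, deg(9)=3)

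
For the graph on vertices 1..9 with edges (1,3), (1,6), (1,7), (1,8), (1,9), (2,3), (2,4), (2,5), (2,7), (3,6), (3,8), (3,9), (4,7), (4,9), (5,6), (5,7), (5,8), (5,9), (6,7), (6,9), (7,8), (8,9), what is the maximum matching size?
4 (matching: (1,3), (4,9), (5,6), (7,8); upper bound floor(n/2) = floor(9/2) = 4)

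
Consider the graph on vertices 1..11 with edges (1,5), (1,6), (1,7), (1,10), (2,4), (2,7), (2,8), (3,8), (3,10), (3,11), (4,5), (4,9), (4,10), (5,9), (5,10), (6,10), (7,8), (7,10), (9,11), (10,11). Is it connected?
Yes (BFS from 1 visits [1, 5, 6, 7, 10, 4, 9, 2, 8, 3, 11] — all 11 vertices reached)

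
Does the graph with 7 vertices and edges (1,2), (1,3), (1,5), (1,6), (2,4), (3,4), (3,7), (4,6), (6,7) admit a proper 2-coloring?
Yes. Partition: {1, 4, 7}, {2, 3, 5, 6}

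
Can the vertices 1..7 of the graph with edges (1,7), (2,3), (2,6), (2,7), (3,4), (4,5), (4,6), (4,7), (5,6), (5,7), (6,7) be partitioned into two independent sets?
No (odd cycle of length 3: 6 -> 7 -> 4 -> 6)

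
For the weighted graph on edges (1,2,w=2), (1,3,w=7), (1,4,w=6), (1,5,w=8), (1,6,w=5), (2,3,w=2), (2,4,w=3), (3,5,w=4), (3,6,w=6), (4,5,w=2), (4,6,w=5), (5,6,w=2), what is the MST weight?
11 (MST edges: (1,2,w=2), (2,3,w=2), (2,4,w=3), (4,5,w=2), (5,6,w=2); sum of weights 2 + 2 + 3 + 2 + 2 = 11)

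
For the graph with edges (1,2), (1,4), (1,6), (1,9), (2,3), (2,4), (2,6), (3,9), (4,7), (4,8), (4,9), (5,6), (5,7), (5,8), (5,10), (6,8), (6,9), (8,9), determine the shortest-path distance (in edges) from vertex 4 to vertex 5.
2 (path: 4 -> 8 -> 5, 2 edges)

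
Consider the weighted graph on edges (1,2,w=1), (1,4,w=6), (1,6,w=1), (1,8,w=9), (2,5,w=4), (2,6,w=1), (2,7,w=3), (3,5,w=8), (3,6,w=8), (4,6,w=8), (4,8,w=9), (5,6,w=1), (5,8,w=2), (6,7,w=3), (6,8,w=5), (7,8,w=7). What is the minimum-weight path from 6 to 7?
3 (path: 6 -> 7; weights 3 = 3)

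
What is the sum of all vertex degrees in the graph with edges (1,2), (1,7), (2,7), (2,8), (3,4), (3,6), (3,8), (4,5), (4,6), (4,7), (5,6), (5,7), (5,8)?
26 (handshake: sum of degrees = 2|E| = 2 x 13 = 26)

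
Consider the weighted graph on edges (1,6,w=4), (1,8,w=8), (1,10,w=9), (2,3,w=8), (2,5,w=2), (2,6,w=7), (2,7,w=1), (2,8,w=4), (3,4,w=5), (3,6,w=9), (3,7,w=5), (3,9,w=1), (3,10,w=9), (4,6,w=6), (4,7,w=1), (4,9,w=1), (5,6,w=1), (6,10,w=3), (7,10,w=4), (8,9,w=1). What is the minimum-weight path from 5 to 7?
3 (path: 5 -> 2 -> 7; weights 2 + 1 = 3)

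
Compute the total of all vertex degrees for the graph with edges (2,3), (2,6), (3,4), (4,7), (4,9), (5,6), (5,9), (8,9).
16 (handshake: sum of degrees = 2|E| = 2 x 8 = 16)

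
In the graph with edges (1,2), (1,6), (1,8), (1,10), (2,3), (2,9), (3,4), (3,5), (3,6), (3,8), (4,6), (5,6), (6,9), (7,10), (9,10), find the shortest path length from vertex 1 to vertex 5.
2 (path: 1 -> 6 -> 5, 2 edges)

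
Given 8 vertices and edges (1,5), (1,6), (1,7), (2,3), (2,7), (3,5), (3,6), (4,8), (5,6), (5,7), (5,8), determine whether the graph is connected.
Yes (BFS from 1 visits [1, 5, 6, 7, 3, 8, 2, 4] — all 8 vertices reached)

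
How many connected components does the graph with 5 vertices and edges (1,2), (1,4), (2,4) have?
3 (components: {1, 2, 4}, {3}, {5})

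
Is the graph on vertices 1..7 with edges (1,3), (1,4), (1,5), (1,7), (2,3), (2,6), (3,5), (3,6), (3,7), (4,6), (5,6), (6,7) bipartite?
No (odd cycle of length 3: 3 -> 1 -> 5 -> 3)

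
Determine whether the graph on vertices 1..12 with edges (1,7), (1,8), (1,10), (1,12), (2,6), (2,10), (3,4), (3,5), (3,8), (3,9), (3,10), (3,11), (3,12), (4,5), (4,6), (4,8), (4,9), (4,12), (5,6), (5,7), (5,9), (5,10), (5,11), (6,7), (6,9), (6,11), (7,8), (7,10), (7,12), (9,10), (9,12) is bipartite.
No (odd cycle of length 3: 12 -> 1 -> 7 -> 12)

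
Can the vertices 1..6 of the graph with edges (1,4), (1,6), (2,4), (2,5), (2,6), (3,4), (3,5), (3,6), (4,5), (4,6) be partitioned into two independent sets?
No (odd cycle of length 3: 6 -> 1 -> 4 -> 6)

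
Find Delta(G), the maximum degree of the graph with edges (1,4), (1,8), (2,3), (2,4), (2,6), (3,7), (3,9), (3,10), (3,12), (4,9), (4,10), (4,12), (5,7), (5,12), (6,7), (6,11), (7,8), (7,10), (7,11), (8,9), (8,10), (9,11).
6 (attained at vertex 7)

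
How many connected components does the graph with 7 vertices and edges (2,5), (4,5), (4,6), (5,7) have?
3 (components: {1}, {2, 4, 5, 6, 7}, {3})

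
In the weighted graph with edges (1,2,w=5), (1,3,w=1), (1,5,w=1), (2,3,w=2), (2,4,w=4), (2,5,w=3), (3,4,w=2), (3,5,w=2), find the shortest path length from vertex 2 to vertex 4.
4 (path: 2 -> 4; weights 4 = 4)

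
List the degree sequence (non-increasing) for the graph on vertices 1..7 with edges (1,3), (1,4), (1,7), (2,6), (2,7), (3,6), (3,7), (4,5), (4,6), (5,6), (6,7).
[5, 4, 3, 3, 3, 2, 2] (degrees: deg(1)=3, deg(2)=2, deg(3)=3, deg(4)=3, deg(5)=2, deg(6)=5, deg(7)=4)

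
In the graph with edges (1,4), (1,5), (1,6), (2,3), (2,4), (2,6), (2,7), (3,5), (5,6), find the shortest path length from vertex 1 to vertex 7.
3 (path: 1 -> 4 -> 2 -> 7, 3 edges)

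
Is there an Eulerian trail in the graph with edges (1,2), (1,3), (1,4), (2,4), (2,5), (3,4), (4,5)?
Yes (the graph is connected and exactly 2 vertices have odd degree: {1, 2}; any Eulerian path must start and end at those)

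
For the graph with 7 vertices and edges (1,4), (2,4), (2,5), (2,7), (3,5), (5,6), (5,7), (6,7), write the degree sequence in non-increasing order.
[4, 3, 3, 2, 2, 1, 1] (degrees: deg(1)=1, deg(2)=3, deg(3)=1, deg(4)=2, deg(5)=4, deg(6)=2, deg(7)=3)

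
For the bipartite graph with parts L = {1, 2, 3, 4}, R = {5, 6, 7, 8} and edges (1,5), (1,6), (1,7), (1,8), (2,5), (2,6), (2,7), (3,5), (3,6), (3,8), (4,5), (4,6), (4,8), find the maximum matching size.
4 (matching: (1,8), (2,7), (3,6), (4,5); upper bound min(|L|,|R|) = min(4,4) = 4)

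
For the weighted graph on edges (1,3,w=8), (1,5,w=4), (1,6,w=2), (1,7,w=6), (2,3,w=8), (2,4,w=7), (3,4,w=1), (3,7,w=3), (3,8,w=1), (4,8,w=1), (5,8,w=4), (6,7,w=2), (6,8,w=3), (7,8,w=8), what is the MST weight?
20 (MST edges: (1,5,w=4), (1,6,w=2), (2,4,w=7), (3,4,w=1), (3,7,w=3), (3,8,w=1), (6,7,w=2); sum of weights 4 + 2 + 7 + 1 + 3 + 1 + 2 = 20)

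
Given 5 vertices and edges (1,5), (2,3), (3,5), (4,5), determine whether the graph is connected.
Yes (BFS from 1 visits [1, 5, 3, 4, 2] — all 5 vertices reached)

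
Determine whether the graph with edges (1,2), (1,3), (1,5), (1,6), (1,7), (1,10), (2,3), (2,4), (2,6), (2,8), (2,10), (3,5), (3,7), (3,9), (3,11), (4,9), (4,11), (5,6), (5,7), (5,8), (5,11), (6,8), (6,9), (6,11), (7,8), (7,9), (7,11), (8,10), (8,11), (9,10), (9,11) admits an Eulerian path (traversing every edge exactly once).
Yes (the graph is connected and exactly 2 vertices have odd degree: {4, 11}; any Eulerian path must start and end at those)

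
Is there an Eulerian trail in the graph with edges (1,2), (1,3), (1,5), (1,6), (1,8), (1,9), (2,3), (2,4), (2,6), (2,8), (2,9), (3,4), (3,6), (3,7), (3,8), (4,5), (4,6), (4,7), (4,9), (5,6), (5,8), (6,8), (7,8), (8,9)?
Yes (the graph is connected and exactly 2 vertices have odd degree: {7, 8}; any Eulerian path must start and end at those)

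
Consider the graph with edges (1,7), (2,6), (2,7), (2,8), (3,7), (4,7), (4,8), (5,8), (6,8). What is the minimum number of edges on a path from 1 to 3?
2 (path: 1 -> 7 -> 3, 2 edges)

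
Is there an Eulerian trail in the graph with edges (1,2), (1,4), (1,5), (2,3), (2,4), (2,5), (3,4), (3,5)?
No (4 vertices have odd degree: {1, 3, 4, 5}; Eulerian path requires 0 or 2)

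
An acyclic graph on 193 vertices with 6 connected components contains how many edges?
187 (Each of the 6 component trees on V_i vertices has V_i - 1 edges; summing gives V - C = 193 - 6 = 187)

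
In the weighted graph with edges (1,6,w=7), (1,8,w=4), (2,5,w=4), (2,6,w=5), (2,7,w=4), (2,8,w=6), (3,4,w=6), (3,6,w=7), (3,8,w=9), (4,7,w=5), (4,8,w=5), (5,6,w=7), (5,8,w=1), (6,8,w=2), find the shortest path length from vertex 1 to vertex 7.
13 (path: 1 -> 8 -> 5 -> 2 -> 7; weights 4 + 1 + 4 + 4 = 13)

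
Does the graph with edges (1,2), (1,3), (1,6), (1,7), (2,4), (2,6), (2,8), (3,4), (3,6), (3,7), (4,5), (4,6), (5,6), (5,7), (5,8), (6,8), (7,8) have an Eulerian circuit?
Yes (the graph is connected and all 8 vertices have even degree)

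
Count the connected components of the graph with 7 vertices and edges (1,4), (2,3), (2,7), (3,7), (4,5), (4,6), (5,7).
1 (components: {1, 2, 3, 4, 5, 6, 7})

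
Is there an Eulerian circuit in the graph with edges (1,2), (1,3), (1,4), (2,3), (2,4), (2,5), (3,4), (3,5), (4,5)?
No (2 vertices have odd degree: {1, 5}; Eulerian circuit requires 0)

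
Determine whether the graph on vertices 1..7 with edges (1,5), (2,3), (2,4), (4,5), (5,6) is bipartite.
Yes. Partition: {1, 3, 4, 6, 7}, {2, 5}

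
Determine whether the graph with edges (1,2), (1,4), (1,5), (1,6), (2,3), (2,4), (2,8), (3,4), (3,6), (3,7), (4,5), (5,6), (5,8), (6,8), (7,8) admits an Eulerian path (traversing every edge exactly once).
Yes — and in fact it has an Eulerian circuit (the graph is connected and all 8 vertices have even degree)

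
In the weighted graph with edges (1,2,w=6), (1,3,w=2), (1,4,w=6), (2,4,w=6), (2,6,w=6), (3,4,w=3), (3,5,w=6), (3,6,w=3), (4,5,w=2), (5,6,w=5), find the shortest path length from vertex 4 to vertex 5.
2 (path: 4 -> 5; weights 2 = 2)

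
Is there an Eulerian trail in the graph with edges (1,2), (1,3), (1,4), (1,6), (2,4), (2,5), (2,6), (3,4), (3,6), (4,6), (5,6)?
Yes (the graph is connected and exactly 2 vertices have odd degree: {3, 6}; any Eulerian path must start and end at those)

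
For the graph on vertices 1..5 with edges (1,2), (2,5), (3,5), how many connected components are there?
2 (components: {1, 2, 3, 5}, {4})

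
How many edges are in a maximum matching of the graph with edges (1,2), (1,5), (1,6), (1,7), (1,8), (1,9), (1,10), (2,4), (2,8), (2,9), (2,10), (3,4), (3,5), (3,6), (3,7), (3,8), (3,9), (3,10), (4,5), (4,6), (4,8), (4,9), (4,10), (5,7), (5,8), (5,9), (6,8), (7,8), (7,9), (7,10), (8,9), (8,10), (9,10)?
5 (matching: (1,7), (2,9), (3,10), (4,6), (5,8); upper bound floor(n/2) = floor(10/2) = 5)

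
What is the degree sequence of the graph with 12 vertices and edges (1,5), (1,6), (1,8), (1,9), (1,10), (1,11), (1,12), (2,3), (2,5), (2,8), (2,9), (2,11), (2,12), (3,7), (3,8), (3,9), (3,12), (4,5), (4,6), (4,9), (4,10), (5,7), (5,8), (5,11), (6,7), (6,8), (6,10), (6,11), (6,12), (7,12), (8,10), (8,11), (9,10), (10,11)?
[7, 7, 7, 6, 6, 6, 6, 5, 5, 5, 4, 4] (degrees: deg(1)=7, deg(2)=6, deg(3)=5, deg(4)=4, deg(5)=6, deg(6)=7, deg(7)=4, deg(8)=7, deg(9)=5, deg(10)=6, deg(11)=6, deg(12)=5)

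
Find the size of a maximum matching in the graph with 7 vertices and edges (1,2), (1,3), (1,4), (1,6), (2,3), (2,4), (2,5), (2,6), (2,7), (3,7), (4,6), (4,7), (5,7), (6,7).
3 (matching: (1,4), (2,5), (6,7); upper bound floor(n/2) = floor(7/2) = 3)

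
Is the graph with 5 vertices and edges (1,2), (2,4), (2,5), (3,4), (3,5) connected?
Yes (BFS from 1 visits [1, 2, 4, 5, 3] — all 5 vertices reached)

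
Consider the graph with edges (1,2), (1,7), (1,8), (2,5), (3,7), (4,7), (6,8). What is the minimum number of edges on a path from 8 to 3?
3 (path: 8 -> 1 -> 7 -> 3, 3 edges)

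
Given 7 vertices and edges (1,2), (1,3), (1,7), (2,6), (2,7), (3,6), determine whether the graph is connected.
No, it has 3 components: {1, 2, 3, 6, 7}, {4}, {5}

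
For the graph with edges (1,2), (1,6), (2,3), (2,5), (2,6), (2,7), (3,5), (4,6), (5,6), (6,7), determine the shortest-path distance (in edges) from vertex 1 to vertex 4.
2 (path: 1 -> 6 -> 4, 2 edges)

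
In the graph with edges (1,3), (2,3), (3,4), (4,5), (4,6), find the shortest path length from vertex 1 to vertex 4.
2 (path: 1 -> 3 -> 4, 2 edges)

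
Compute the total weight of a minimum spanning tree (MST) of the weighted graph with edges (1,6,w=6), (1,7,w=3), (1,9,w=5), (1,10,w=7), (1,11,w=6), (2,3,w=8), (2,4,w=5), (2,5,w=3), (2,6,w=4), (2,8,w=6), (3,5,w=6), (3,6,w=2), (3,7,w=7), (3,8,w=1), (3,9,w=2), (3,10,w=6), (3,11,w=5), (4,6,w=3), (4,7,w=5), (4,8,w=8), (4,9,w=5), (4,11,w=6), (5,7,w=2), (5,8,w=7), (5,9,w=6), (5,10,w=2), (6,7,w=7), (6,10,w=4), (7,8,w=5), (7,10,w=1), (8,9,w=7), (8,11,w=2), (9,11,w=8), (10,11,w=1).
20 (MST edges: (1,7,w=3), (2,5,w=3), (3,6,w=2), (3,8,w=1), (3,9,w=2), (4,6,w=3), (5,7,w=2), (7,10,w=1), (8,11,w=2), (10,11,w=1); sum of weights 3 + 3 + 2 + 1 + 2 + 3 + 2 + 1 + 2 + 1 = 20)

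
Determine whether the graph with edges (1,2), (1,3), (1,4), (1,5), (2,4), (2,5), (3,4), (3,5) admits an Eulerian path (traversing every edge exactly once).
No (4 vertices have odd degree: {2, 3, 4, 5}; Eulerian path requires 0 or 2)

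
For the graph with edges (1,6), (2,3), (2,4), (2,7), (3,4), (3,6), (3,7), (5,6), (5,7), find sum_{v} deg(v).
18 (handshake: sum of degrees = 2|E| = 2 x 9 = 18)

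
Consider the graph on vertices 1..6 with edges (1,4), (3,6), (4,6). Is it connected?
No, it has 3 components: {1, 3, 4, 6}, {2}, {5}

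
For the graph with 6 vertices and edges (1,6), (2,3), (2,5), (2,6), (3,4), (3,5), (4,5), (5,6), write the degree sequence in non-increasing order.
[4, 3, 3, 3, 2, 1] (degrees: deg(1)=1, deg(2)=3, deg(3)=3, deg(4)=2, deg(5)=4, deg(6)=3)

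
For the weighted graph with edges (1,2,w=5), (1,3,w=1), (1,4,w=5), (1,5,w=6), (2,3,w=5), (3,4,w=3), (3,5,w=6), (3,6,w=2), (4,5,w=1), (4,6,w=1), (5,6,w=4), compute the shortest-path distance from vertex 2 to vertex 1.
5 (path: 2 -> 1; weights 5 = 5)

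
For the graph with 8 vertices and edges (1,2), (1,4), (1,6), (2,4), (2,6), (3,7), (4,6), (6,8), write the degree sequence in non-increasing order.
[4, 3, 3, 3, 1, 1, 1, 0] (degrees: deg(1)=3, deg(2)=3, deg(3)=1, deg(4)=3, deg(5)=0, deg(6)=4, deg(7)=1, deg(8)=1)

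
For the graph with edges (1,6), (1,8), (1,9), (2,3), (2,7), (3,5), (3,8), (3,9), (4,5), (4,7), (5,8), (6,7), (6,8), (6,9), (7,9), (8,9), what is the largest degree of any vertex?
5 (attained at vertices 8, 9)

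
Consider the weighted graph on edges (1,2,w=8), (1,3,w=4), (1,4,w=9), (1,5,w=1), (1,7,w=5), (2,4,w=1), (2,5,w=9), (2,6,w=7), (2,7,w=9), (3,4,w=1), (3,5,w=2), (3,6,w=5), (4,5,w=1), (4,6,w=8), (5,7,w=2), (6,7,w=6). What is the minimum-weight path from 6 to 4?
6 (path: 6 -> 3 -> 4; weights 5 + 1 = 6)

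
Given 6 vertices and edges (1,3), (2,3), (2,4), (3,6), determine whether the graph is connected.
No, it has 2 components: {1, 2, 3, 4, 6}, {5}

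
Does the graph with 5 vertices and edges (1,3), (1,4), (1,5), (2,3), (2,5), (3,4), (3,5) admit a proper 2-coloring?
No (odd cycle of length 3: 4 -> 1 -> 3 -> 4)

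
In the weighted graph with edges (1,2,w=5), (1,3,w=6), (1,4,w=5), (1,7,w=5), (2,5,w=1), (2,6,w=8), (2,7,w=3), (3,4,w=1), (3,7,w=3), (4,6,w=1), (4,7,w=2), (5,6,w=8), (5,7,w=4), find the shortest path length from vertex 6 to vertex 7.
3 (path: 6 -> 4 -> 7; weights 1 + 2 = 3)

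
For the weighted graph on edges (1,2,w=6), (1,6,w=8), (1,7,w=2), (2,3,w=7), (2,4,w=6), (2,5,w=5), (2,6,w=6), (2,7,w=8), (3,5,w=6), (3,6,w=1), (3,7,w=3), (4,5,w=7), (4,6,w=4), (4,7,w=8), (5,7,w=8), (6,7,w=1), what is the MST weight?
19 (MST edges: (1,2,w=6), (1,7,w=2), (2,5,w=5), (3,6,w=1), (4,6,w=4), (6,7,w=1); sum of weights 6 + 2 + 5 + 1 + 4 + 1 = 19)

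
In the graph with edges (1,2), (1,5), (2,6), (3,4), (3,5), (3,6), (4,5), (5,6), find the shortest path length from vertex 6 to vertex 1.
2 (path: 6 -> 5 -> 1, 2 edges)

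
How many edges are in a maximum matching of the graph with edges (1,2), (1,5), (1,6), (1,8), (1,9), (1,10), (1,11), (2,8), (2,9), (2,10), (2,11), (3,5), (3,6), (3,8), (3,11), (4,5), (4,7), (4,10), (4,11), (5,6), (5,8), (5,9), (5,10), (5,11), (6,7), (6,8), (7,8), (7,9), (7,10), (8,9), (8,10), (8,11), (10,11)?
5 (matching: (1,9), (3,6), (4,10), (5,11), (7,8); upper bound floor(n/2) = floor(11/2) = 5)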